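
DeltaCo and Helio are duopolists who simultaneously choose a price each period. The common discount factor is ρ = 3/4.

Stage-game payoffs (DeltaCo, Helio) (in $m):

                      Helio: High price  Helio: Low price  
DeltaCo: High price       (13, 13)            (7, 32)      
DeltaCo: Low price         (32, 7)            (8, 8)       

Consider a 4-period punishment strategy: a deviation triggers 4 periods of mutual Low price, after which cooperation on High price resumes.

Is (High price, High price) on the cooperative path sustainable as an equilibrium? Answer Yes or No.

Comparing payoff streams over the 5 periods until play realigns: cooperate → 13(1+ρ+…+ρ^4); deviate → 32 + 8(ρ+…+ρ^4).
Cooperation is sustained iff (13−8)(ρ+…+ρ^4) ≥ 32−13.
ρ+…+ρ^4 = 3/4·(1−(3/4)^4)/(1−3/4) = 2.0508, and (32−13)/(13−8) = 3.8000.
2.0508 < 3.8000, so cooperation is not sustainable.

No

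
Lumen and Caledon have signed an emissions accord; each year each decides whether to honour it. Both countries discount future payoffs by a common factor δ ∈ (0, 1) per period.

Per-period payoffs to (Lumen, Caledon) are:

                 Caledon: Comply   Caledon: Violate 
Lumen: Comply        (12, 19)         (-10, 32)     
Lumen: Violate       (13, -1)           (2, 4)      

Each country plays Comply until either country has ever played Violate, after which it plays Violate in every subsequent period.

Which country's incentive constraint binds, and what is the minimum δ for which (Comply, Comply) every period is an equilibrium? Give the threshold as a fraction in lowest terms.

Caledon; δ ≥ 13/28

For Lumen: deviation gain 13−12 = 1, per-period punishment loss 12−2 = 10. IC gives δ ≥ 1/11.
For Caledon: gain 13, loss 15 per period, so δ ≥ 13/28.
The tighter constraint is Caledon's, so cooperation needs δ ≥ 13/28.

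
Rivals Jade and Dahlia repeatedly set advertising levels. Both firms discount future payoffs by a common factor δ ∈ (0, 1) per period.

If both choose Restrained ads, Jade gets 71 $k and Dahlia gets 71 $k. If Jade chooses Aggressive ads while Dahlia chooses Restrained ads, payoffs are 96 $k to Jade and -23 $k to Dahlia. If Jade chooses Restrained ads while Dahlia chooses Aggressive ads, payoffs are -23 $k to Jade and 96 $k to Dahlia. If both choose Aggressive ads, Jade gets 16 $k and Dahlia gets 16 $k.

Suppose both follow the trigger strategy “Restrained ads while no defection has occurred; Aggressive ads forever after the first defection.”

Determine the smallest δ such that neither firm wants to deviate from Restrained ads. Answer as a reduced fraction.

5/16

One-period gain from deviating is 96 − 71 = 25. The loss is 71 − 16 = 55 in every subsequent period, with present value 55·δ/(1−δ).
Deviation is unprofitable when 55·δ/(1−δ) ≥ 25, i.e. δ/(1−δ) ≥ 5/11.
Equivalently δ ≥ 25/(25+55) = 5/16.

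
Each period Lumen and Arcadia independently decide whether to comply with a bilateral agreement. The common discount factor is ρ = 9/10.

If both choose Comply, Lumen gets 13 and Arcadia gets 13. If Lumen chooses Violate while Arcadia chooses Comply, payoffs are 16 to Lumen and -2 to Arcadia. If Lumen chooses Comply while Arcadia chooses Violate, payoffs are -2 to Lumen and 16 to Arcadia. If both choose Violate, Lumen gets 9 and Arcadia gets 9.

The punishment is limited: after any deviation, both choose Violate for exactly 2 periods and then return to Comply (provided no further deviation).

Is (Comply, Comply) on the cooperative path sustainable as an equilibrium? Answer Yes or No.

Yes

A one-shot deviation gives 16 now, then 9 for 2 periods, then back to 13.
Gain from deviating: (16−13) today; loss: (13−9) in each of the next 2 periods.
No-deviation condition: (13−9)(ρ+…+ρ^2) ≥ 16−13, i.e. ρ+…+ρ^2 ≥ 3/4.
At ρ = 9/10: ρ+…+ρ^2 = 1.7100 ≥ 0.7500.
So cooperation is sustainable.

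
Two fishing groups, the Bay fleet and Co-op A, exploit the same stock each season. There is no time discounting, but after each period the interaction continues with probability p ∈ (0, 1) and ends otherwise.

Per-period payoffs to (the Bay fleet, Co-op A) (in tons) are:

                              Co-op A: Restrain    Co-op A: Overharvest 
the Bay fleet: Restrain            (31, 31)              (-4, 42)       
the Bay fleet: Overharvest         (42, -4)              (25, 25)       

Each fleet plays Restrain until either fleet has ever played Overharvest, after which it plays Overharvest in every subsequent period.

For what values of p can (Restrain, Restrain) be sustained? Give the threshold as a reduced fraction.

Expected cooperation value is 31 + p·31 + p²·31 + … = 31/(1−p); deviation gives 42 + p·25/(1−p).
31 ≥ 42(1−p) + 25p ⇒ 17p ≥ 11 ⇒ p ≥ 11/17.

11/17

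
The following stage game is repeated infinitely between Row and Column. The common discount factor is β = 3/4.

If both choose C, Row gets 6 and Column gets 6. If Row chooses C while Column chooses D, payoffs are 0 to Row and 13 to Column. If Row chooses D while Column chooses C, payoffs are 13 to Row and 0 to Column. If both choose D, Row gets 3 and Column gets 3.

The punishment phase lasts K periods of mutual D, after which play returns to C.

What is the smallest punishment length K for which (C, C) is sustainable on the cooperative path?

Need Σ_{k=1}^{K} β^k ≥ (13−6)/(6−3) = 2.3333 at β = 3/4.
At K = 5 the sum is 2.2881 < 2.3333; at K = 6 it is 2.4661 ≥ 2.3333.
So the minimum punishment length is K = 6.

6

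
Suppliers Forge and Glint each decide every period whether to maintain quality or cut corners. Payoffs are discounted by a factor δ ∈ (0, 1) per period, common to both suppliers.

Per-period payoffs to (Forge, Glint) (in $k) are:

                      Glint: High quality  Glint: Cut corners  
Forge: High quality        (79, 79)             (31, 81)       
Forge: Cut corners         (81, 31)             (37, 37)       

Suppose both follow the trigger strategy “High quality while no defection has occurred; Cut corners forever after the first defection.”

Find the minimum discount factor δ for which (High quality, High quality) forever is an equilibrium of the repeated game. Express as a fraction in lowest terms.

Cooperation forever yields 79 each period: 79/(1−δ).
Deviating yields 81 once, then 37 forever: 81 + 37δ/(1−δ).
No profitable deviation requires 79/(1−δ) ≥ 81 + 37δ/(1−δ).
Multiplying by (1−δ): 79 ≥ 81(1−δ) + 37δ = 81 − 44δ.
So 44δ ≥ 2, i.e. δ ≥ 2/44 = 1/22.

1/22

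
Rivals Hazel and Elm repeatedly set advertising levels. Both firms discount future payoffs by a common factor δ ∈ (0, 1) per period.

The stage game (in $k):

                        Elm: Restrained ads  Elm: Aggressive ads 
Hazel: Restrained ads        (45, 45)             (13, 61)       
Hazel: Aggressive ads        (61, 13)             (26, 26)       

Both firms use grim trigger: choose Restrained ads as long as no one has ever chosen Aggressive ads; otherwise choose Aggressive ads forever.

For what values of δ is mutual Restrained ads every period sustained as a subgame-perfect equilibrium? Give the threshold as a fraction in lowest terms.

16/35

Under grim trigger the critical discount factor is (T−C)/(T−P) with T = 61, C = 45, P = 26.
δ* = (61−45)/(61−26) = 16/35.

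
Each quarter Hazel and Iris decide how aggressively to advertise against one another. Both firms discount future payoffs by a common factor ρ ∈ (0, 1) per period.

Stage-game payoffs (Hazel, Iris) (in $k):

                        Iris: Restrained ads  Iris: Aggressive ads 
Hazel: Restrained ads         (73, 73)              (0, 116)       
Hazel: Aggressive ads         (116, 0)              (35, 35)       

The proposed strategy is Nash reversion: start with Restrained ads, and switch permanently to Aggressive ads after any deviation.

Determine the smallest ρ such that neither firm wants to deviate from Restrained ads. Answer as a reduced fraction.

43/81

73/(1−ρ) ≥ 116 + 35ρ/(1−ρ)
73 ≥ 116 − 81ρ
ρ ≥ 43/81.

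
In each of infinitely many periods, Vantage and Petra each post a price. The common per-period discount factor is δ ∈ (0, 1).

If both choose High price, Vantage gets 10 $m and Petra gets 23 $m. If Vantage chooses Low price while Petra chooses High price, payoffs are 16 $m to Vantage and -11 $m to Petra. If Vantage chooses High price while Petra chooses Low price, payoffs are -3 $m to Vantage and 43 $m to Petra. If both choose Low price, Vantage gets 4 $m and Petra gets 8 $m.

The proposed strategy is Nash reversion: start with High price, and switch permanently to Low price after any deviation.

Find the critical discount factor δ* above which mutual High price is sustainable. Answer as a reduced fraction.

4/7

Vantage: cooperation gives 10 each period; deviation gives 16 once then 4 forever.
  10/(1−δ) ≥ 16 + 4δ/(1−δ) ⇒ δ ≥ 6/12 = 1/2.
Petra: cooperation gives 23 each period; deviation gives 43 once then 8 forever.
  δ ≥ 20/35 = 4/7.
Both must hold, so the binding constraint is Petra's: δ ≥ 4/7.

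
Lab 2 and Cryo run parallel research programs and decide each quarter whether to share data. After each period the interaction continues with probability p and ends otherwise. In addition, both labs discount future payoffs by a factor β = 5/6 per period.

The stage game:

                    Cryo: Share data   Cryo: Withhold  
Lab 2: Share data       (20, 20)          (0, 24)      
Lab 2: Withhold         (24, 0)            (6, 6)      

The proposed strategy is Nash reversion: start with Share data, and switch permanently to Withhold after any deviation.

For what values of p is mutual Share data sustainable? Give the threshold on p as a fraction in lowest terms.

4/15

Expected continuation weight on next period's payoff is β·p = 5/6·p, which plays the role of the discount factor.
Cooperation requires 5/6·p ≥ (24−20)/(24−6) = 2/9, hence p ≥ 4/15.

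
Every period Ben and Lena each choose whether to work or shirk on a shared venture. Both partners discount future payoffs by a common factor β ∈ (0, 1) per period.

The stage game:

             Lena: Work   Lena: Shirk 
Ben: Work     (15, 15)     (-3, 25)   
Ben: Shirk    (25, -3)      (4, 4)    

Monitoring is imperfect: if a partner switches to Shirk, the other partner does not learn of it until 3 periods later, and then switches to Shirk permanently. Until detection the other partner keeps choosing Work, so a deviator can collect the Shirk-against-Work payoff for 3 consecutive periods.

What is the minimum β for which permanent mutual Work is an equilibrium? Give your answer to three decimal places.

0.781

A deviator earns 25 for 3 periods, then 4 forever; cooperating earns 15 forever. Multiplying the IC by (1−β):
15 ≥ 25(1−β^3) + 4β^3, so 21·β^3 ≥ 10 and β^3 ≥ 10/21.
β ≥ (10/21)^(1/3) ≈ 0.781.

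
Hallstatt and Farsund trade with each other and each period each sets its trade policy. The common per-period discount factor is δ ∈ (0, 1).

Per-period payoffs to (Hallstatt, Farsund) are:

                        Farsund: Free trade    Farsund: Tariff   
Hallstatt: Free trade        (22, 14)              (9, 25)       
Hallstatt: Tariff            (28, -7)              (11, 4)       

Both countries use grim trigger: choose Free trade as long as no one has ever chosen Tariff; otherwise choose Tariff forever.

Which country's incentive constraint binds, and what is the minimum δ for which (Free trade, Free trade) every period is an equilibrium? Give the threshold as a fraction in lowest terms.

Farsund; δ ≥ 11/21

Hallstatt's threshold: (28−22)/(28−11) = 6/17.
Farsund's threshold: (25−14)/(25−4) = 11/21.
6/17 < 11/21, so Farsund binds and δ* = 11/21.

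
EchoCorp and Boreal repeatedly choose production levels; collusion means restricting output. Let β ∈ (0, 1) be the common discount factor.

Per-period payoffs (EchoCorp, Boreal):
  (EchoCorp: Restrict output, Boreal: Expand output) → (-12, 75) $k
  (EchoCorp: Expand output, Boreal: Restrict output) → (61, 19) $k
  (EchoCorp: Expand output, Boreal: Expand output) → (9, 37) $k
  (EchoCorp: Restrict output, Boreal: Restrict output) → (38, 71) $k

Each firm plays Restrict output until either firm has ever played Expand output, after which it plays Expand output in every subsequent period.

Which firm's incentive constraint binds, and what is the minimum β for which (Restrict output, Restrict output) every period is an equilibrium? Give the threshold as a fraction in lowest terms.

EchoCorp; β ≥ 23/52

For EchoCorp: deviation gain 61−38 = 23, per-period punishment loss 38−9 = 29. IC gives β ≥ 23/52.
For Boreal: gain 4, loss 34 per period, so β ≥ 4/38 = 2/19.
The tighter constraint is EchoCorp's, so cooperation needs β ≥ 23/52.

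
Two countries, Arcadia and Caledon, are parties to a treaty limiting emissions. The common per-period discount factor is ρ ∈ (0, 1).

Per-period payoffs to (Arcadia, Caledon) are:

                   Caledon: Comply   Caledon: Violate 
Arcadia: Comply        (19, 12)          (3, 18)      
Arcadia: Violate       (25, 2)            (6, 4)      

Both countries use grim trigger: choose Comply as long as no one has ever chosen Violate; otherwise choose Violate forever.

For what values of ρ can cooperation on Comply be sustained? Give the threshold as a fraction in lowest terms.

3/7

Arcadia's threshold: (25−19)/(25−6) = 6/19.
Caledon's threshold: (18−12)/(18−4) = 3/7.
6/19 < 3/7, so Caledon binds and ρ* = 3/7.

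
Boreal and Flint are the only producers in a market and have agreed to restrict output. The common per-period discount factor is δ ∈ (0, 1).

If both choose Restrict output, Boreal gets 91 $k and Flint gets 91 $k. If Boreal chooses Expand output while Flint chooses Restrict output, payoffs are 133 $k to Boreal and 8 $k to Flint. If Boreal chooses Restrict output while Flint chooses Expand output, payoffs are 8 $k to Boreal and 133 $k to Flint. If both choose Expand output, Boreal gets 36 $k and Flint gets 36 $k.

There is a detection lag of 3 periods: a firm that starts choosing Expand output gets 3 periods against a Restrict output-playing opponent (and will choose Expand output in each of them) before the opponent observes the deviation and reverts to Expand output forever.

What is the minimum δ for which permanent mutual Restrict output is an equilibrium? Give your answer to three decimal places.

0.757

The best deviation is to choose Expand output for all 3 undetected periods, earning 133 each, then 36 forever once detected.
Deviation value: 133(1−δ^3)/(1−δ) + 36δ^3/(1−δ); cooperation value: 91/(1−δ).
IC: 91 ≥ 133(1−δ^3) + 36δ^3 = 133 − 97δ^3.
So δ^3 ≥ 42/97, giving δ ≥ (42/97)^(1/3) ≈ 0.757.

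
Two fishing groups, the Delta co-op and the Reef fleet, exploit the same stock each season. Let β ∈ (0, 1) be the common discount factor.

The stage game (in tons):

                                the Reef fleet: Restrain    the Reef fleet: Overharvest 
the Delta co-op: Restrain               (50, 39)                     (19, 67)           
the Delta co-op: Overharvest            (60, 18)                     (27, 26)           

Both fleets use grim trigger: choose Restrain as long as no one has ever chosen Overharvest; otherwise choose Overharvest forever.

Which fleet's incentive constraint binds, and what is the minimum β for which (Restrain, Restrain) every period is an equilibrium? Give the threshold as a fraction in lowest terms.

For the Delta co-op: deviation gain 60−50 = 10, per-period punishment loss 50−27 = 23. IC gives β ≥ 10/33.
For the Reef fleet: gain 28, loss 13 per period, so β ≥ 28/41.
The tighter constraint is the Reef fleet's, so cooperation needs β ≥ 28/41.

the Reef fleet; β ≥ 28/41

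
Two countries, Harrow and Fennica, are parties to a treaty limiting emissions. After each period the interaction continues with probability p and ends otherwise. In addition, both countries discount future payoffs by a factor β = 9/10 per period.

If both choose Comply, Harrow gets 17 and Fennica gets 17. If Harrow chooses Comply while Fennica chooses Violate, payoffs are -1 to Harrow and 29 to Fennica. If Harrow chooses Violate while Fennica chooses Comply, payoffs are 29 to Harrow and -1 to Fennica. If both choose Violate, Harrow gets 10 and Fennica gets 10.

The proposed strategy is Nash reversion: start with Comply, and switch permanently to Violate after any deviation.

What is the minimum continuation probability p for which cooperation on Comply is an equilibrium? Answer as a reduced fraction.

40/57

Expected continuation weight on next period's payoff is β·p = 9/10·p, which plays the role of the discount factor.
Cooperation requires 9/10·p ≥ (29−17)/(29−10) = 12/19, hence p ≥ 40/57.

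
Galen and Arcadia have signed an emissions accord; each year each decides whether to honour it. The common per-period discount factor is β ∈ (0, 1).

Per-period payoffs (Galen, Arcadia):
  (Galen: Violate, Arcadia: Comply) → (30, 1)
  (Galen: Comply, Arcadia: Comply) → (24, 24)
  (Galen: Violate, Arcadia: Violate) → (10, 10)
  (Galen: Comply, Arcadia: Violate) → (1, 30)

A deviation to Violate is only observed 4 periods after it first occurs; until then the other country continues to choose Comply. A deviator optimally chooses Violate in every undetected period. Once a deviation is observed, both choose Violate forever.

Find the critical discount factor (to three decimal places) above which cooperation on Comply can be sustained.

Deviating for the 4 undetected periods gains 30−24 = 6 per period over cooperation, then loses 24−10 = 14 per period forever once punishment starts.
Gain: 6(1 + β + … + β^3); loss: 14·β^4/(1−β).
No profitable deviation ⇔ 6(1−β^4) ≤ 14·β^4, i.e. β^4 ≥ 6/(6+14) = 3/10.
Hence β ≥ (3/10)^(1/4) ≈ 0.740.

0.740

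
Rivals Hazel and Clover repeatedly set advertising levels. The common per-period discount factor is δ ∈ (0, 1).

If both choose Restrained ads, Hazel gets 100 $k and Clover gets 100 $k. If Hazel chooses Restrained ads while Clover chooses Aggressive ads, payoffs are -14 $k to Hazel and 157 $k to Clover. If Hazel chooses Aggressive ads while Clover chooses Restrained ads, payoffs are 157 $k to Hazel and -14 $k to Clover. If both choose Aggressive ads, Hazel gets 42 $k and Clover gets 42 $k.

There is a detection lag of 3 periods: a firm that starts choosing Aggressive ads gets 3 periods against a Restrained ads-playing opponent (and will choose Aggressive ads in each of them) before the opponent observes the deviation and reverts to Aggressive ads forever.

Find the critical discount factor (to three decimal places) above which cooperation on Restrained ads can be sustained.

Deviating for the 3 undetected periods gains 157−100 = 57 per period over cooperation, then loses 100−42 = 58 per period forever once punishment starts.
Gain: 57(1 + δ + … + δ^2); loss: 58·δ^3/(1−δ).
No profitable deviation ⇔ 57(1−δ^3) ≤ 58·δ^3, i.e. δ^3 ≥ 57/(57+58) = 57/115.
Hence δ ≥ (57/115)^(1/3) ≈ 0.791.

0.791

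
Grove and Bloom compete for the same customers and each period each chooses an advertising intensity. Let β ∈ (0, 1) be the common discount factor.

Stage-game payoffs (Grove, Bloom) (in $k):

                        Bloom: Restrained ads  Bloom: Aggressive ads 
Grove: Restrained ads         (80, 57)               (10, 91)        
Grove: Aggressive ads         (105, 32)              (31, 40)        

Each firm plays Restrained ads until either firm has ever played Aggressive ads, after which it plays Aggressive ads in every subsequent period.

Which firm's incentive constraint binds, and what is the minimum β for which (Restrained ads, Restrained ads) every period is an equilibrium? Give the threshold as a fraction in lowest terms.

Bloom; β ≥ 2/3

Grove: cooperation gives 80 each period; deviation gives 105 once then 31 forever.
  80/(1−β) ≥ 105 + 31β/(1−β) ⇒ β ≥ 25/74.
Bloom: cooperation gives 57 each period; deviation gives 91 once then 40 forever.
  β ≥ 34/51 = 2/3.
Both must hold, so the binding constraint is Bloom's: β ≥ 2/3.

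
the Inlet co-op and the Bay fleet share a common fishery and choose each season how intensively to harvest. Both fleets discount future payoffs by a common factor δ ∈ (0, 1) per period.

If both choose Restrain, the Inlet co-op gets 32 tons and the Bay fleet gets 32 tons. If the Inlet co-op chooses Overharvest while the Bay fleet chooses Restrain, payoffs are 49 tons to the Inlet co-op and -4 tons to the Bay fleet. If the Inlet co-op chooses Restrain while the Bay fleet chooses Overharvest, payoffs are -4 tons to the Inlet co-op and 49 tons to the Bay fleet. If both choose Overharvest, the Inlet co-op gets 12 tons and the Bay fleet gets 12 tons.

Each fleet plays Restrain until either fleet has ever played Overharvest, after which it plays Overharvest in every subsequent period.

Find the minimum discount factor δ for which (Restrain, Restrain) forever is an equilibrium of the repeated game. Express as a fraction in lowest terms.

17/37

Under grim trigger the critical discount factor is (T−C)/(T−P) with T = 49, C = 32, P = 12.
δ* = (49−32)/(49−12) = 17/37.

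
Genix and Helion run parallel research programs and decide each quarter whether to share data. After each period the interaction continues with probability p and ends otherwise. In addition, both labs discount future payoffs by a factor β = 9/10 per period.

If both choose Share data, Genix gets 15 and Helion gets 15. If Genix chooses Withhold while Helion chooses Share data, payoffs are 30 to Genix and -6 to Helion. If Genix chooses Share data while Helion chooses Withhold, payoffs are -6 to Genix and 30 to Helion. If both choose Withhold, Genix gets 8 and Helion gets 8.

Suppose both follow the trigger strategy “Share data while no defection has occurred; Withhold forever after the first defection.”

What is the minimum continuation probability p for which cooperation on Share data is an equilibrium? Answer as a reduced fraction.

Expected continuation weight on next period's payoff is β·p = 9/10·p, which plays the role of the discount factor.
Cooperation requires 9/10·p ≥ (30−15)/(30−8) = 15/22, hence p ≥ 25/33.

25/33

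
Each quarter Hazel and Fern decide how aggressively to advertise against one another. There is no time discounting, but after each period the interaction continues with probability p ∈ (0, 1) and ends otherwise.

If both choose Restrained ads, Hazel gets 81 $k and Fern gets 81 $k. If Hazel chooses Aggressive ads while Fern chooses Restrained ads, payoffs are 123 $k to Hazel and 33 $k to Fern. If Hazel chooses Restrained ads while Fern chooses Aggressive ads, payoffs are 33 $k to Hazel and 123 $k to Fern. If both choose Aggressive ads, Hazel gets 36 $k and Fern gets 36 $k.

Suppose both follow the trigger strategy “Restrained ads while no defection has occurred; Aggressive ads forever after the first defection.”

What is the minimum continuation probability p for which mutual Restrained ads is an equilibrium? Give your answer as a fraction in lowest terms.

14/29

Expected cooperation value is 81 + p·81 + p²·81 + … = 81/(1−p); deviation gives 123 + p·36/(1−p).
81 ≥ 123(1−p) + 36p ⇒ 87p ≥ 42 ⇒ p ≥ 42/87 = 14/29.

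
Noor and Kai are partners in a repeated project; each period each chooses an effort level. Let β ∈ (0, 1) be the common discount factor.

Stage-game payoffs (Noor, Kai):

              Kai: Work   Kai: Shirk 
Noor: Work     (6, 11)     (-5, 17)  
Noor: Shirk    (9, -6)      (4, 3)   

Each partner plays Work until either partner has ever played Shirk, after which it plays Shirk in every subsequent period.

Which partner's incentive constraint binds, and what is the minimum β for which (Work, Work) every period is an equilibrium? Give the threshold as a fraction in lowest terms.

Noor; β ≥ 3/5

Noor: cooperation gives 6 each period; deviation gives 9 once then 4 forever.
  6/(1−β) ≥ 9 + 4β/(1−β) ⇒ β ≥ 3/5.
Kai: cooperation gives 11 each period; deviation gives 17 once then 3 forever.
  β ≥ 6/14 = 3/7.
Both must hold, so the binding constraint is Noor's: β ≥ 3/5.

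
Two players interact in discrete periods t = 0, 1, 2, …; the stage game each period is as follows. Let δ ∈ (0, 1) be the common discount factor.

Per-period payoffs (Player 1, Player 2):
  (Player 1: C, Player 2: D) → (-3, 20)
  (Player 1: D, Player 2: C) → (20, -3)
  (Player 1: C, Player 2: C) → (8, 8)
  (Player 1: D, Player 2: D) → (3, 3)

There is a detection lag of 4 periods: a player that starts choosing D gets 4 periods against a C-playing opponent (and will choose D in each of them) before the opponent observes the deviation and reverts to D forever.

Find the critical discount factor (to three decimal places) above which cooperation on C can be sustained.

A deviator earns 20 for 4 periods, then 3 forever; cooperating earns 8 forever. Multiplying the IC by (1−δ):
8 ≥ 20(1−δ^4) + 3δ^4, so 17·δ^4 ≥ 12 and δ^4 ≥ 12/17.
δ ≥ (12/17)^(1/4) ≈ 0.917.

0.917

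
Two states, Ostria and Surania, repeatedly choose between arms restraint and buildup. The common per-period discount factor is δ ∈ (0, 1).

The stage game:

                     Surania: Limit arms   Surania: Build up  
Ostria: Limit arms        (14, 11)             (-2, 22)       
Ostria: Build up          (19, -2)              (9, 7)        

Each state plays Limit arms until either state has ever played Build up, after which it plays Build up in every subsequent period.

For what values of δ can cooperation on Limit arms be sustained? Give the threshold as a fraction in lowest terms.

For Ostria: deviation gain 19−14 = 5, per-period punishment loss 14−9 = 5. IC gives δ ≥ 5/10 = 1/2.
For Surania: gain 11, loss 4 per period, so δ ≥ 11/15.
The tighter constraint is Surania's, so cooperation needs δ ≥ 11/15.

11/15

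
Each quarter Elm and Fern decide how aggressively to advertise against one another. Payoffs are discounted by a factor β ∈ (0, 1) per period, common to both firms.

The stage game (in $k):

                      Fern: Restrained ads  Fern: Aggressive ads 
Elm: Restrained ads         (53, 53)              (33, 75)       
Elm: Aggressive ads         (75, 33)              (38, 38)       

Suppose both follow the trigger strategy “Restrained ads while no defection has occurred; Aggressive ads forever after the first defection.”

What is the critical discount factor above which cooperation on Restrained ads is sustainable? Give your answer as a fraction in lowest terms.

22/37

One-period gain from deviating is 75 − 53 = 22. The loss is 53 − 38 = 15 in every subsequent period, with present value 15·β/(1−β).
Deviation is unprofitable when 15·β/(1−β) ≥ 22, i.e. β/(1−β) ≥ 22/15.
Equivalently β ≥ 22/(22+15) = 22/37.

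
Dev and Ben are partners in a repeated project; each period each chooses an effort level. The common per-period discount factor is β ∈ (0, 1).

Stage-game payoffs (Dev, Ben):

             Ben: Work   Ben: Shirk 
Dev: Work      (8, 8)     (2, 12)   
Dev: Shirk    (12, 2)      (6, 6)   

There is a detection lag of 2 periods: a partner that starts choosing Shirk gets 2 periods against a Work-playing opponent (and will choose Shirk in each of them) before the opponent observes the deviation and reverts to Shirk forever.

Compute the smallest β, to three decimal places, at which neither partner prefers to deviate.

0.816

A deviator earns 12 for 2 periods, then 6 forever; cooperating earns 8 forever. Multiplying the IC by (1−β):
8 ≥ 12(1−β^2) + 6β^2, so 6·β^2 ≥ 4 and β^2 ≥ 2/3.
β ≥ (2/3)^(1/2) ≈ 0.816.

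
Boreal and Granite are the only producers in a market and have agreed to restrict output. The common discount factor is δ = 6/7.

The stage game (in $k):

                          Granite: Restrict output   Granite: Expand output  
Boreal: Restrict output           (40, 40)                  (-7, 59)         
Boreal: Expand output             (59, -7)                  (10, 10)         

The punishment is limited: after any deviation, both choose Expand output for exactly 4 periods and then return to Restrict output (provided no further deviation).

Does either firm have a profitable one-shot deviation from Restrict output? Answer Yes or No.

No

A one-shot deviation gives 59 now, then 10 for 4 periods, then back to 40.
Gain from deviating: (59−40) today; loss: (40−10) in each of the next 4 periods.
No-deviation condition: (40−10)(δ+…+δ^4) ≥ 59−40, i.e. δ+…+δ^4 ≥ 19/30.
At δ = 6/7: δ+…+δ^4 = 2.7613 ≥ 0.6333.
So cooperation is sustainable.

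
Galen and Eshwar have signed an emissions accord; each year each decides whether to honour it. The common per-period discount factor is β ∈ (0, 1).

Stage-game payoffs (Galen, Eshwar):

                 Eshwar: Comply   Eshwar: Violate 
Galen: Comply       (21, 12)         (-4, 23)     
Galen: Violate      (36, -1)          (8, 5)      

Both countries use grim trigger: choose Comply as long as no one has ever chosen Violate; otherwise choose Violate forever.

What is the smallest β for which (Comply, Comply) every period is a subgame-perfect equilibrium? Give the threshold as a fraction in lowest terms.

Galen's threshold: (36−21)/(36−8) = 15/28.
Eshwar's threshold: (23−12)/(23−5) = 11/18.
15/28 < 11/18, so Eshwar binds and β* = 11/18.

11/18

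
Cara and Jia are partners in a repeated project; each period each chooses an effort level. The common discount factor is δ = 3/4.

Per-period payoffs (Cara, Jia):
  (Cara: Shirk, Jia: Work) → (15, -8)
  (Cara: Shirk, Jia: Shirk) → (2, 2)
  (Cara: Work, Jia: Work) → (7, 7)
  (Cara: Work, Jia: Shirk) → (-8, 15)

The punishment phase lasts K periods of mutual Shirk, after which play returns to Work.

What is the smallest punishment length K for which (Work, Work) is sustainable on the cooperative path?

IC: δ(1−δ^K)/(1−δ) ≥ (15−7)/(7−2) = 8/5.
With δ = 3/4: need 1 − δ^K ≥ 8/5·(1−3/4)/(3/4), i.e. δ^K ≤ 0.4667.
Since (3/4)^2 = 0.5625 and (3/4)^3 = 0.4219, the smallest such K is 3.

3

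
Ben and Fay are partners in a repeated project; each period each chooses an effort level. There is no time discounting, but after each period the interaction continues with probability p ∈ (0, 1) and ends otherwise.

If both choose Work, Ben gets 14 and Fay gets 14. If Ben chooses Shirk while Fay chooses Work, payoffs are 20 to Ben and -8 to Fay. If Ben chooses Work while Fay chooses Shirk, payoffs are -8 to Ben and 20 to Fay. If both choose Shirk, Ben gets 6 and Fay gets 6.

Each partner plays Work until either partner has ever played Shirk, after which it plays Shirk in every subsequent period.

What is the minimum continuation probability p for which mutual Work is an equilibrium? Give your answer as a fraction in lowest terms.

With no time discounting, the continuation probability p plays the role of the discount factor.
Grim-trigger IC: 14/(1−p) ≥ 20 + 6p/(1−p) ⇒ p ≥ (20−14)/(20−6) = 3/7.

3/7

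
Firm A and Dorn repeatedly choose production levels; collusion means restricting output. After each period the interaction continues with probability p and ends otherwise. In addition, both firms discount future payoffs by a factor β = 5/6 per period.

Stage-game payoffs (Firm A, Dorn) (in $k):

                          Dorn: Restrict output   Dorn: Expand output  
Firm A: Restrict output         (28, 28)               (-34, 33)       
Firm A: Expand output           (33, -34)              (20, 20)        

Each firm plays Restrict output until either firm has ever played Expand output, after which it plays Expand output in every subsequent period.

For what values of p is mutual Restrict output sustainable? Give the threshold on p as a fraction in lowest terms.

Expected continuation weight on next period's payoff is β·p = 5/6·p, which plays the role of the discount factor.
Cooperation requires 5/6·p ≥ (33−28)/(33−20) = 5/13, hence p ≥ 6/13.

6/13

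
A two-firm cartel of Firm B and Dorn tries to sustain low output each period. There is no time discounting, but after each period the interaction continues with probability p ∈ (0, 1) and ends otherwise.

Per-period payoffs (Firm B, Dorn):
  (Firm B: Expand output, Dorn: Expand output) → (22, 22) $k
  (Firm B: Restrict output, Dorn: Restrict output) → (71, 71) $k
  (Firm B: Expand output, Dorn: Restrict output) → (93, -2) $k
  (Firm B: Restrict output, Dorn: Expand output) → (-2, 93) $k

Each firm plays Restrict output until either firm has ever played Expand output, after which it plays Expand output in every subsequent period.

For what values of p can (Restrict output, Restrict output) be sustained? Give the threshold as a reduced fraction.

With no time discounting, the continuation probability p plays the role of the discount factor.
Grim-trigger IC: 71/(1−p) ≥ 93 + 22p/(1−p) ⇒ p ≥ (93−71)/(93−22) = 22/71.

22/71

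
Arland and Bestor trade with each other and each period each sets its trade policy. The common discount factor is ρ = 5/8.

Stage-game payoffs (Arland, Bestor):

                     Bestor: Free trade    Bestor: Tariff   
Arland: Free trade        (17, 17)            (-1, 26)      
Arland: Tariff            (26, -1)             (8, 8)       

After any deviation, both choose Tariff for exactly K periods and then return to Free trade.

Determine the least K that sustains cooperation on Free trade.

2

Need Σ_{k=1}^{K} ρ^k ≥ (26−17)/(17−8) = 1.0000 at ρ = 5/8.
At K = 1 the sum is 0.6250 < 1.0000; at K = 2 it is 1.0156 ≥ 1.0000.
So the minimum punishment length is K = 2.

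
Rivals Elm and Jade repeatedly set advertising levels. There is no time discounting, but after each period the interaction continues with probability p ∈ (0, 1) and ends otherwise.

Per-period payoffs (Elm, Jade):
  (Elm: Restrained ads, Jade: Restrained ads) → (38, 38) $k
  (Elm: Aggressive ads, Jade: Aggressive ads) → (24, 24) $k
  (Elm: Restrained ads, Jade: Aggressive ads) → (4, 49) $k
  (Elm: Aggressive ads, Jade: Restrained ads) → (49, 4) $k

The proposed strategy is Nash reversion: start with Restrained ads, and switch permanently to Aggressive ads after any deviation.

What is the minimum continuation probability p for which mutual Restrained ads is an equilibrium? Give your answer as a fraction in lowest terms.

Expected cooperation value is 38 + p·38 + p²·38 + … = 38/(1−p); deviation gives 49 + p·24/(1−p).
38 ≥ 49(1−p) + 24p ⇒ 25p ≥ 11 ⇒ p ≥ 11/25.

11/25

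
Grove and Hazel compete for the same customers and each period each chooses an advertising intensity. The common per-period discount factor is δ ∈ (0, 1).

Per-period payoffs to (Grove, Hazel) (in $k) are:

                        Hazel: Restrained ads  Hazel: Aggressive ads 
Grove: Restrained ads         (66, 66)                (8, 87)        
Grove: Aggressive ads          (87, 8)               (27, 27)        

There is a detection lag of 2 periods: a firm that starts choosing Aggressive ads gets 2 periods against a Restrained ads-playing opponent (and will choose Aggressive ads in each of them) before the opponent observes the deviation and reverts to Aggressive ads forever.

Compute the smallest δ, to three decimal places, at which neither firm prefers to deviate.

0.592

A deviator earns 87 for 2 periods, then 27 forever; cooperating earns 66 forever. Multiplying the IC by (1−δ):
66 ≥ 87(1−δ^2) + 27δ^2, so 60·δ^2 ≥ 21 and δ^2 ≥ 7/20.
δ ≥ (7/20)^(1/2) ≈ 0.592.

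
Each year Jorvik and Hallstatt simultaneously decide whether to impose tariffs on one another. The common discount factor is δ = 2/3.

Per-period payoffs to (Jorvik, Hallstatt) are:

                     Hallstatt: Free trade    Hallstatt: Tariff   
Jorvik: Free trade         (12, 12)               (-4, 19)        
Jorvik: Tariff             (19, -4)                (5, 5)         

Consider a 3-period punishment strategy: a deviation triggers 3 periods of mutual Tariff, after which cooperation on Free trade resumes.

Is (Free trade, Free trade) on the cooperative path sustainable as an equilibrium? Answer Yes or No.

Yes

IC: δ+…+δ^3 ≥ (19−12)/(12−5) = 1.
At δ = 2/3: partial sum = 1.4074 ≥ 1.0000. Cooperation sustainable.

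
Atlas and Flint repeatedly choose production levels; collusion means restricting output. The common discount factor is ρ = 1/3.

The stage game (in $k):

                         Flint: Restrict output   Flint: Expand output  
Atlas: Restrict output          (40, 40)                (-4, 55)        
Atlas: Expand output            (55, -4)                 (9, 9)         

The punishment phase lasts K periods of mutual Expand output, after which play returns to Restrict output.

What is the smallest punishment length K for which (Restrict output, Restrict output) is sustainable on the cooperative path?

4

No profitable deviation requires (40−9)(ρ+…+ρ^K) ≥ 55−40, i.e. ρ+…+ρ^K ≥ 15/31 ≈ 0.4839.
With ρ = 1/3, the partial sums are K=1: 0.3333, K=2: 0.4444, K=3: 0.4815, K=4: 0.4938.
K = 4 is the first length at which the sum reaches 0.4839.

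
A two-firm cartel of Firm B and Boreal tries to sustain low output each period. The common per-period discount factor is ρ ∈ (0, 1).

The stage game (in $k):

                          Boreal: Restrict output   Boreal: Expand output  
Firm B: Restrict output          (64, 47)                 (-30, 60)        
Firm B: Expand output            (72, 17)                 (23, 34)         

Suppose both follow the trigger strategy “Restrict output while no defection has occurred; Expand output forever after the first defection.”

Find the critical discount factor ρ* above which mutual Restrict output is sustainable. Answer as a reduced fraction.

1/2

For Firm B: deviation gain 72−64 = 8, per-period punishment loss 64−23 = 41. IC gives ρ ≥ 8/49.
For Boreal: gain 13, loss 13 per period, so ρ ≥ 13/26 = 1/2.
The tighter constraint is Boreal's, so cooperation needs ρ ≥ 1/2.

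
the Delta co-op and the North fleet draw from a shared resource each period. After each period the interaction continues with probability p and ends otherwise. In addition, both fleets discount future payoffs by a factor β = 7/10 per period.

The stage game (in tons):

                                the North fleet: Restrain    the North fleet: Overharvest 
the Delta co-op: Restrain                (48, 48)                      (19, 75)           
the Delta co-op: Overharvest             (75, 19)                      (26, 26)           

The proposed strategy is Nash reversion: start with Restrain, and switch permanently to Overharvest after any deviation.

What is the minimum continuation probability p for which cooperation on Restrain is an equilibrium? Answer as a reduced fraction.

270/343

With continuation probability p and discount β, the effective per-period discount factor is βp.
Grim-trigger IC: βp ≥ (75−48)/(75−26) = 27/49.
So p ≥ (27/49)/(7/10) = 270/343.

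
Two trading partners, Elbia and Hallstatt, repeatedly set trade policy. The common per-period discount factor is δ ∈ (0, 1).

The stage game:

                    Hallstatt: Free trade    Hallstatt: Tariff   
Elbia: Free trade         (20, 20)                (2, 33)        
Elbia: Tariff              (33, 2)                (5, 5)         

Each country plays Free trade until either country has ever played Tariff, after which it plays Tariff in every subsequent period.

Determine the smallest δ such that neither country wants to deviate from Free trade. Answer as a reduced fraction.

Cooperation forever yields 20 each period: 20/(1−δ).
Deviating yields 33 once, then 5 forever: 33 + 5δ/(1−δ).
No profitable deviation requires 20/(1−δ) ≥ 33 + 5δ/(1−δ).
Multiplying by (1−δ): 20 ≥ 33(1−δ) + 5δ = 33 − 28δ.
So 28δ ≥ 13, i.e. δ ≥ 13/28.

13/28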